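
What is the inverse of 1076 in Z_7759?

1709

By the extended Euclidean algorithm:
7759 = 7×1076 + 227
1076 = 4×227 + 168
227 = 1×168 + 59
168 = 2×59 + 50
59 = 1×50 + 9
50 = 5×9 + 5
9 = 1×5 + 4
5 = 1×4 + 1
4 = 4×1 + 0
gcd(1076, 7759) = 1, so the inverse exists.
Back-substitute for 1:
1 = 1×5 − 1×4
  = −1×9 + 2×5
  = 2×50 − 11×9
  = −11×59 + 13×50
  = 13×168 − 37×59
  = −37×227 + 50×168
  = 50×1076 − 237×227
  = −237×7759 + 1709×1076
So 1076⁻¹ ≡ 1709 (mod 7759).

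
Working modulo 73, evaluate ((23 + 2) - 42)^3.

23 + 2 = 25
25 - 42 = -17 ≡ 56 (mod 73)
(56)^3 ≡ 51 (mod 73)

51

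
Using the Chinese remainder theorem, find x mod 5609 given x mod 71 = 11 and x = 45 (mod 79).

3916

71⁻¹ mod 79: 71×69 ≡ 1 (mod 79), so 71⁻¹ ≡ 69.
x = 11 + 71×((45 − 11)×69 mod 79) = 11 + 71×55 = 3916.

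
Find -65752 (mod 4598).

3218

-65752 = -15*4598 + 3218, so -65752 ≡ 3218 (mod 4598).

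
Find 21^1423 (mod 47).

24

21^1 ≡ 21 (mod 47)
21^2 ≡ 21^2 = 441 ≡ 18 (mod 47)
21^4 ≡ 18^2 = 324 ≡ 42 (mod 47)
21^8 ≡ 42^2 = 1764 ≡ 25 (mod 47)
21^16 ≡ 25^2 = 625 ≡ 14 (mod 47)
21^32 ≡ 14^2 = 196 ≡ 8 (mod 47)
21^64 ≡ 8^2 = 64 ≡ 17 (mod 47)
21^128 ≡ 17^2 = 289 ≡ 7 (mod 47)
21^256 ≡ 7^2 = 49 ≡ 2 (mod 47)
21^512 ≡ 2^2 = 4 (mod 47)
21^1024 ≡ 4^2 = 16 (mod 47)
21^1423 = 21^1024 × 21^256 × 21^128 × 21^8 × 21^4 × 21^2 × 21^1 ≡ 16 × 2 × 7 × 25 × 42 × 18 × 21 (mod 47).
Accumulate the product:
16 × 2 = 32
32 × 7 = 224 ≡ 36
36 × 25 = 900 ≡ 7
7 × 42 = 294 ≡ 12
12 × 18 = 216 ≡ 28
28 × 21 = 588 ≡ 24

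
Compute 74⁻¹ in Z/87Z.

Run the extended Euclidean algorithm:
87 = 1·74 + 13
74 = 5·13 + 9
13 = 1·9 + 4
9 = 2·4 + 1
4 = 4·1 + 0
gcd(74, 87) = 1, so the inverse exists.
Back-substitute for 1:
1 = 1·9 − 2·4
  = −2·13 + 3·9
  = 3·74 − 17·13
  = −17·87 + 20·74
So 74⁻¹ ≡ 20 (mod 87).

20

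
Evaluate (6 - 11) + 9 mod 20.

4

6 - 11 = -5 ≡ 15 (mod 20)
15 + 9 = 24 ≡ 4 (mod 20)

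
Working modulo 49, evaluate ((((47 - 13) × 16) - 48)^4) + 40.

13

47 - 13 = 34
34 × 16 = 544 ≡ 5 (mod 49)
5 - 48 = -43 ≡ 6 (mod 49)
(6)^4 ≡ 22 (mod 49)
22 + 40 = 62 ≡ 13 (mod 49)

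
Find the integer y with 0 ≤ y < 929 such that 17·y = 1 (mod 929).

164

929 = 54·17 + 11
17 = 1·11 + 6
11 = 1·6 + 5
6 = 1·5 + 1
5 = 5·1 + 0
gcd(17, 929) = 1, so the inverse exists.
Back-substitute for 1:
1 = 1·6 − 1·5
  = −1·11 + 2·6
  = 2·17 − 3·11
  = −3·929 + 164·17
So 17⁻¹ ≡ 164 (mod 929).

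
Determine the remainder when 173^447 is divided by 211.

Compute successive squares:
447 in binary is 110111111, i.e. 447 = 256 + 128 + 32 + 16 + 8 + 4 + 2 + 1.
173^1 ≡ 173 (mod 211)
173^2 ≡ 173^2 = 29929 ≡ 178 (mod 211)
173^4 ≡ 178^2 = 31684 ≡ 34 (mod 211)
173^8 ≡ 34^2 = 1156 ≡ 101 (mod 211)
173^16 ≡ 101^2 = 10201 ≡ 73 (mod 211)
173^32 ≡ 73^2 = 5329 ≡ 54 (mod 211)
173^64 ≡ 54^2 = 2916 ≡ 173 (mod 211)
173^128 ≡ 173^2 = 29929 ≡ 178 (mod 211)
173^256 ≡ 178^2 = 31684 ≡ 34 (mod 211)
173^447 = 173^256 * 173^128 * 173^32 * 173^16 * 173^8 * 173^4 * 173^2 * 173^1 ≡ 34 * 178 * 54 * 73 * 101 * 34 * 178 * 173 (mod 211).
Accumulate the product:
34 * 178 = 6052 ≡ 144
144 * 54 = 7776 ≡ 180
180 * 73 = 13140 ≡ 58
58 * 101 = 5858 ≡ 161
161 * 34 = 5474 ≡ 199
199 * 178 = 35422 ≡ 185
185 * 173 = 32005 ≡ 144

144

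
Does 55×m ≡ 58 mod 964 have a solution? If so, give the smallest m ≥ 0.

930

gcd(55, 964) = 1, so a unique solution mod 964 exists.
55⁻¹ ≡ 631 (mod 964).
m ≡ 631×58 ≡ 930 (mod 964).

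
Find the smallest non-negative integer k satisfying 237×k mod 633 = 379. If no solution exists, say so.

gcd(237, 633) = 3, and 3 does not divide 379.
So the congruence has no solution.

no solution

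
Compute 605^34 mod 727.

34 in binary is 100010, i.e. 34 = 32 + 2.
605^1 ≡ 605 (mod 727)
605^2 ≡ 605^2 = 366025 ≡ 344 (mod 727)
605^4 ≡ 344^2 = 118336 ≡ 562 (mod 727)
605^8 ≡ 562^2 = 315844 ≡ 326 (mod 727)
605^16 ≡ 326^2 = 106276 ≡ 134 (mod 727)
605^32 ≡ 134^2 = 17956 ≡ 508 (mod 727)
605^34 = 605^32 · 605^2 ≡ 508 · 344 (mod 727).
508 · 344 = 174752 ≡ 272 (mod 727).

272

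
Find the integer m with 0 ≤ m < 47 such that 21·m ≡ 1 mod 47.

9

47 = 2·21 + 5
21 = 4·5 + 1
5 = 5·1 + 0
gcd(21, 47) = 1, so the inverse exists.
Back-substitute for 1:
1 = 1·21 − 4·5
  = −4·47 + 9·21
So 21⁻¹ ≡ 9 (mod 47).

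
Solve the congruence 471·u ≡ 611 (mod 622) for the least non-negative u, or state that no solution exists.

gcd(471, 622) = 1, so a unique solution mod 622 exists.
471⁻¹ ≡ 173 (mod 622).
u ≡ 173·611 ≡ 585 (mod 622).

585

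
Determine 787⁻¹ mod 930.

13

930 = 1×787 + 143
787 = 5×143 + 72
143 = 1×72 + 71
72 = 1×71 + 1
71 = 71×1 + 0
gcd(787, 930) = 1, so the inverse exists.
Back-substitute for 1:
1 = 1×72 − 1×71
  = −1×143 + 2×72
  = 2×787 − 11×143
  = −11×930 + 13×787
So 787⁻¹ ≡ 13 (mod 930).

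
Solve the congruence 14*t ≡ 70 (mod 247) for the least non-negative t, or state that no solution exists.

gcd(14, 247) = 1, so a unique solution mod 247 exists.
14⁻¹ ≡ 53 (mod 247).
t ≡ 53*70 ≡ 5 (mod 247).

5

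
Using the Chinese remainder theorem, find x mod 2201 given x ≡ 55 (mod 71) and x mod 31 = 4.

71⁻¹ mod 31: 71×7 ≡ 1 (mod 31), so 71⁻¹ ≡ 7.
x = 55 + 71×((4 − 55)×7 mod 31) = 55 + 71×15 = 1120.
Check: 1120 mod 71 = 55, 1120 mod 31 = 4. ✓

1120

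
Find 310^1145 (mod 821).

By square-and-multiply:
310^1 ≡ 310 (mod 821)
310^2 ≡ 310^2 = 96100 ≡ 43 (mod 821)
310^4 ≡ 43^2 = 1849 ≡ 207 (mod 821)
310^8 ≡ 207^2 = 42849 ≡ 157 (mod 821)
310^16 ≡ 157^2 = 24649 ≡ 19 (mod 821)
310^32 ≡ 19^2 = 361 (mod 821)
310^64 ≡ 361^2 = 130321 ≡ 603 (mod 821)
310^128 ≡ 603^2 = 363609 ≡ 727 (mod 821)
310^256 ≡ 727^2 = 528529 ≡ 626 (mod 821)
310^512 ≡ 626^2 = 391876 ≡ 259 (mod 821)
310^1024 ≡ 259^2 = 67081 ≡ 580 (mod 821)
310^1145 = 310^1024 · 310^64 · 310^32 · 310^16 · 310^8 · 310^1 ≡ 580 · 603 · 361 · 19 · 157 · 310 (mod 821).
Accumulate the product:
580 · 603 = 349740 ≡ 815
815 · 361 = 294215 ≡ 297
297 · 19 = 5643 ≡ 717
717 · 157 = 112569 ≡ 92
92 · 310 = 28520 ≡ 606

606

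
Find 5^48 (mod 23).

Using repeated squaring:
48 in binary is 110000, i.e. 48 = 32 + 16.
5^1 ≡ 5 (mod 23)
5^2 ≡ 5^2 = 25 ≡ 2 (mod 23)
5^4 ≡ 2^2 = 4 (mod 23)
5^8 ≡ 4^2 = 16 (mod 23)
5^16 ≡ 16^2 = 256 ≡ 3 (mod 23)
5^32 ≡ 3^2 = 9 (mod 23)
5^48 = 5^32 × 5^16 ≡ 9 × 3 (mod 23).
9 × 3 = 27 ≡ 4 (mod 23).

4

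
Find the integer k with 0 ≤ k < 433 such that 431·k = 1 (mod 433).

216

433 = 1×431 + 2
431 = 215×2 + 1
2 = 2×1 + 0
gcd(431, 433) = 1, so the inverse exists.
Back-substitute for 1:
1 = 1×431 − 215×2
  = −215×433 + 216×431
So 431⁻¹ ≡ 216 (mod 433).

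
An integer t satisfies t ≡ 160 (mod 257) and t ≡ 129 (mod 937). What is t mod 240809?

257⁻¹ mod 937: 257×762 ≡ 1 (mod 937), so 257⁻¹ ≡ 762.
t = 160 + 257×((129 − 160)×762 mod 937) = 160 + 257×740 = 190340.
Check: 190340 mod 257 = 160, 190340 mod 937 = 129. ✓

190340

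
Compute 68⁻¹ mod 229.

Run the extended Euclidean algorithm:
229 = 3·68 + 25
68 = 2·25 + 18
25 = 1·18 + 7
18 = 2·7 + 4
7 = 1·4 + 3
4 = 1·3 + 1
3 = 3·1 + 0
gcd(68, 229) = 1, so the inverse exists.
Back-substitute for 1:
1 = 1·4 − 1·3
  = −1·7 + 2·4
  = 2·18 − 5·7
  = −5·25 + 7·18
  = 7·68 − 19·25
  = −19·229 + 64·68
So 68⁻¹ ≡ 64 (mod 229).

64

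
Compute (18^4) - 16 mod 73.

(18)^4 ≡ 2 (mod 73)
2 - 16 = -14 ≡ 59 (mod 73)

59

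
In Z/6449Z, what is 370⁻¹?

2109

Apply the Euclidean algorithm and back-substitute:
6449 = 17*370 + 159
370 = 2*159 + 52
159 = 3*52 + 3
52 = 17*3 + 1
3 = 3*1 + 0
gcd(370, 6449) = 1, so the inverse exists.
Bézout: 1 = −121*6449 + 2109*370.
So 370⁻¹ ≡ 2109 (mod 6449).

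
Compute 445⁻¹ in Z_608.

Run the extended Euclidean algorithm:
608 = 1*445 + 163
445 = 2*163 + 119
163 = 1*119 + 44
119 = 2*44 + 31
44 = 1*31 + 13
31 = 2*13 + 5
13 = 2*5 + 3
5 = 1*3 + 2
3 = 1*2 + 1
2 = 2*1 + 0
gcd(445, 608) = 1, so the inverse exists.
Bézout: 1 = 172*608 − 235*445.
So 445⁻¹ ≡ −235 ≡ 373 (mod 608).

373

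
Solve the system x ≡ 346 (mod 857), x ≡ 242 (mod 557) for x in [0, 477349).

857⁻¹ mod 557: 857·13 ≡ 1 (mod 557), so 857⁻¹ ≡ 13.
x = 346 + 857·((242 − 346)·13 mod 557) = 346 + 857·319 = 273729.

273729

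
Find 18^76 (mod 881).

418

76 in binary is 1001100, i.e. 76 = 64 + 8 + 4.
18^1 ≡ 18 (mod 881)
18^2 ≡ 18^2 = 324 (mod 881)
18^4 ≡ 324^2 = 104976 ≡ 137 (mod 881)
18^8 ≡ 137^2 = 18769 ≡ 268 (mod 881)
18^16 ≡ 268^2 = 71824 ≡ 463 (mod 881)
18^32 ≡ 463^2 = 214369 ≡ 286 (mod 881)
18^64 ≡ 286^2 = 81796 ≡ 744 (mod 881)
18^76 = 18^64 * 18^8 * 18^4 ≡ 744 * 268 * 137 (mod 881).
Accumulate the product:
744 * 268 = 199392 ≡ 286
286 * 137 = 39182 ≡ 418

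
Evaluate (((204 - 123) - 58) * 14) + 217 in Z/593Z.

539

204 - 123 = 81
81 - 58 = 23
23 * 14 = 322
322 + 217 = 539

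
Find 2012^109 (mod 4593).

1166

Using repeated squaring:
2012^1 ≡ 2012 (mod 4593)
2012^2 ≡ 2012^2 = 4048144 ≡ 1711 (mod 4593)
2012^4 ≡ 1711^2 = 2927521 ≡ 1780 (mod 4593)
2012^8 ≡ 1780^2 = 3168400 ≡ 3823 (mod 4593)
2012^16 ≡ 3823^2 = 14615329 ≡ 403 (mod 4593)
2012^32 ≡ 403^2 = 162409 ≡ 1654 (mod 4593)
2012^64 ≡ 1654^2 = 2735716 ≡ 2881 (mod 4593)
2012^109 = 2012^64 * 2012^32 * 2012^8 * 2012^4 * 2012^1 ≡ 2881 * 1654 * 3823 * 1780 * 2012 (mod 4593).
Accumulate the product:
2881 * 1654 = 4765174 ≡ 2233
2233 * 3823 = 8536759 ≡ 2965
2965 * 1780 = 5277700 ≡ 343
343 * 2012 = 690116 ≡ 1166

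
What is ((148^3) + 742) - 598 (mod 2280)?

(148)^3 ≡ 1912 (mod 2280)
1912 + 742 = 2654 ≡ 374 (mod 2280)
374 - 598 = -224 ≡ 2056 (mod 2280)

2056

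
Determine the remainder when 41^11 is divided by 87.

Compute successive squares:
41^1 ≡ 41 (mod 87)
41^2 ≡ 41^2 = 1681 ≡ 28 (mod 87)
41^4 ≡ 28^2 = 784 ≡ 1 (mod 87)
41^8 ≡ 1^2 = 1 (mod 87)
41^11 = 41^8 * 41^2 * 41^1 ≡ 1 * 28 * 41 (mod 87).
Accumulate the product:
1 * 28 = 28
28 * 41 = 1148 ≡ 17

17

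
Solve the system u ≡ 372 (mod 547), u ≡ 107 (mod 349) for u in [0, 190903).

6389

547⁻¹ mod 349: 547*104 ≡ 1 (mod 349), so 547⁻¹ ≡ 104.
u = 372 + 547*((107 − 372)*104 mod 349) = 372 + 547*11 = 6389.
Check: 6389 mod 547 = 372, 6389 mod 349 = 107. ✓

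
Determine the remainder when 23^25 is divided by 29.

20

By square-and-multiply:
25 in binary is 11001, i.e. 25 = 16 + 8 + 1.
23^1 ≡ 23 (mod 29)
23^2 ≡ 23^2 = 529 ≡ 7 (mod 29)
23^4 ≡ 7^2 = 49 ≡ 20 (mod 29)
23^8 ≡ 20^2 = 400 ≡ 23 (mod 29)
23^16 ≡ 23^2 = 529 ≡ 7 (mod 29)
23^25 = 23^16 × 23^8 × 23^1 ≡ 7 × 23 × 23 (mod 29).
Accumulate the product:
7 × 23 = 161 ≡ 16
16 × 23 = 368 ≡ 20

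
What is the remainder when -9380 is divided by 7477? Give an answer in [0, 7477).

5574

-9380 = -2×7477 + 5574, so -9380 ≡ 5574 (mod 7477).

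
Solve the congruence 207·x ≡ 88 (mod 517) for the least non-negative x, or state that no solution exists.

440

gcd(207, 517) = 1, so a unique solution mod 517 exists.
207⁻¹ ≡ 5 (mod 517).
x ≡ 5·88 ≡ 440 (mod 517).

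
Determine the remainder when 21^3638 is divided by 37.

Compute successive squares:
3638 in binary is 111000110110, i.e. 3638 = 2048 + 1024 + 512 + 32 + 16 + 4 + 2.
21^1 ≡ 21 (mod 37)
21^2 ≡ 21^2 = 441 ≡ 34 (mod 37)
21^4 ≡ 34^2 = 1156 ≡ 9 (mod 37)
21^8 ≡ 9^2 = 81 ≡ 7 (mod 37)
21^16 ≡ 7^2 = 49 ≡ 12 (mod 37)
21^32 ≡ 12^2 = 144 ≡ 33 (mod 37)
21^64 ≡ 33^2 = 1089 ≡ 16 (mod 37)
21^128 ≡ 16^2 = 256 ≡ 34 (mod 37)
21^256 ≡ 34^2 = 1156 ≡ 9 (mod 37)
21^512 ≡ 9^2 = 81 ≡ 7 (mod 37)
21^1024 ≡ 7^2 = 49 ≡ 12 (mod 37)
21^2048 ≡ 12^2 = 144 ≡ 33 (mod 37)
21^3638 = 21^2048 * 21^1024 * 21^512 * 21^32 * 21^16 * 21^4 * 21^2 ≡ 33 * 12 * 7 * 33 * 12 * 9 * 34 (mod 37).
Accumulate the product:
33 * 12 = 396 ≡ 26
26 * 7 = 182 ≡ 34
34 * 33 = 1122 ≡ 12
12 * 12 = 144 ≡ 33
33 * 9 = 297 ≡ 1
1 * 34 = 34

34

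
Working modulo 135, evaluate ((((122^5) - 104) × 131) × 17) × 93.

(122)^5 ≡ 92 (mod 135)
92 - 104 = -12 ≡ 123 (mod 135)
123 × 131 = 16113 ≡ 48 (mod 135)
48 × 17 = 816 ≡ 6 (mod 135)
6 × 93 = 558 ≡ 18 (mod 135)

18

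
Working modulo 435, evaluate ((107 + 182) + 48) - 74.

107 + 182 = 289
289 + 48 = 337
337 - 74 = 263

263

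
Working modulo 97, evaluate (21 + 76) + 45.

21 + 76 = 97 ≡ 0 (mod 97)
0 + 45 = 45

45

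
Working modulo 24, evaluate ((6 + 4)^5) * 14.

8

6 + 4 = 10
(10)^5 ≡ 16 (mod 24)
16 * 14 = 224 ≡ 8 (mod 24)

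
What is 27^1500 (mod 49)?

Compute successive squares:
1500 in binary is 10111011100, i.e. 1500 = 1024 + 256 + 128 + 64 + 16 + 8 + 4.
27^1 ≡ 27 (mod 49)
27^2 ≡ 27^2 = 729 ≡ 43 (mod 49)
27^4 ≡ 43^2 = 1849 ≡ 36 (mod 49)
27^8 ≡ 36^2 = 1296 ≡ 22 (mod 49)
27^16 ≡ 22^2 = 484 ≡ 43 (mod 49)
27^32 ≡ 43^2 = 1849 ≡ 36 (mod 49)
27^64 ≡ 36^2 = 1296 ≡ 22 (mod 49)
27^128 ≡ 22^2 = 484 ≡ 43 (mod 49)
27^256 ≡ 43^2 = 1849 ≡ 36 (mod 49)
27^512 ≡ 36^2 = 1296 ≡ 22 (mod 49)
27^1024 ≡ 22^2 = 484 ≡ 43 (mod 49)
27^1500 = 27^1024 × 27^256 × 27^128 × 27^64 × 27^16 × 27^8 × 27^4 ≡ 43 × 36 × 43 × 22 × 43 × 22 × 36 (mod 49).
Accumulate the product:
43 × 36 = 1548 ≡ 29
29 × 43 = 1247 ≡ 22
22 × 22 = 484 ≡ 43
43 × 43 = 1849 ≡ 36
36 × 22 = 792 ≡ 8
8 × 36 = 288 ≡ 43

43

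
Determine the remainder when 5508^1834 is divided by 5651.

Compute successive squares:
1834 in binary is 11100101010, i.e. 1834 = 1024 + 512 + 256 + 32 + 8 + 2.
5508^1 ≡ 5508 (mod 5651)
5508^2 ≡ 5508^2 = 30338064 ≡ 3496 (mod 5651)
5508^4 ≡ 3496^2 = 12222016 ≡ 4554 (mod 5651)
5508^8 ≡ 4554^2 = 20738916 ≡ 5397 (mod 5651)
5508^16 ≡ 5397^2 = 29127609 ≡ 2355 (mod 5651)
5508^32 ≡ 2355^2 = 5546025 ≡ 2394 (mod 5651)
5508^64 ≡ 2394^2 = 5731236 ≡ 1122 (mod 5651)
5508^128 ≡ 1122^2 = 1258884 ≡ 4362 (mod 5651)
5508^256 ≡ 4362^2 = 19027044 ≡ 127 (mod 5651)
5508^512 ≡ 127^2 = 16129 ≡ 4827 (mod 5651)
5508^1024 ≡ 4827^2 = 23299929 ≡ 856 (mod 5651)
5508^1834 = 5508^1024 · 5508^512 · 5508^256 · 5508^32 · 5508^8 · 5508^2 ≡ 856 · 4827 · 127 · 2394 · 5397 · 3496 (mod 5651).
Accumulate the product:
856 · 4827 = 4131912 ≡ 1031
1031 · 127 = 130937 ≡ 964
964 · 2394 = 2307816 ≡ 2208
2208 · 5397 = 11916576 ≡ 4268
4268 · 3496 = 14920928 ≡ 2288

2288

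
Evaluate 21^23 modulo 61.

23 in binary is 10111, i.e. 23 = 16 + 4 + 2 + 1.
21^1 ≡ 21 (mod 61)
21^2 ≡ 21^2 = 441 ≡ 14 (mod 61)
21^4 ≡ 14^2 = 196 ≡ 13 (mod 61)
21^8 ≡ 13^2 = 169 ≡ 47 (mod 61)
21^16 ≡ 47^2 = 2209 ≡ 13 (mod 61)
21^23 = 21^16 · 21^4 · 21^2 · 21^1 ≡ 13 · 13 · 14 · 21 (mod 61).
Accumulate the product:
13 · 13 = 169 ≡ 47
47 · 14 = 658 ≡ 48
48 · 21 = 1008 ≡ 32

32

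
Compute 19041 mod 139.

19041 = 136×139 + 137, so 19041 ≡ 137 (mod 139).

137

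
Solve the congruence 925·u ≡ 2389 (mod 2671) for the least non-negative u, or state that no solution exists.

gcd(925, 2671) = 1, so a unique solution mod 2671 exists.
925⁻¹ ≡ 488 (mod 2671).
u ≡ 488·2389 ≡ 1276 (mod 2671).

1276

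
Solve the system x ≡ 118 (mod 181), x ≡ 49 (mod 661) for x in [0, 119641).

27811

181⁻¹ mod 661: 181*84 ≡ 1 (mod 661), so 181⁻¹ ≡ 84.
x = 118 + 181*((49 − 118)*84 mod 661) = 118 + 181*153 = 27811.
Check: 27811 mod 181 = 118, 27811 mod 661 = 49. ✓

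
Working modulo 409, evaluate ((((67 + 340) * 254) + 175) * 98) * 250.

67 + 340 = 407
407 * 254 = 103378 ≡ 310 (mod 409)
310 + 175 = 485 ≡ 76 (mod 409)
76 * 98 = 7448 ≡ 86 (mod 409)
86 * 250 = 21500 ≡ 232 (mod 409)

232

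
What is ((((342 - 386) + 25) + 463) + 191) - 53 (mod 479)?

103

342 - 386 = -44 ≡ 435 (mod 479)
435 + 25 = 460
460 + 463 = 923 ≡ 444 (mod 479)
444 + 191 = 635 ≡ 156 (mod 479)
156 - 53 = 103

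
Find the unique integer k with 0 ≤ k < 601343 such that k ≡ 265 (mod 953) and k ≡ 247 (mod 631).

953⁻¹ mod 631: 953×437 ≡ 1 (mod 631), so 953⁻¹ ≡ 437.
k = 265 + 953×((247 − 265)×437 mod 631) = 265 + 953×337 = 321426.

321426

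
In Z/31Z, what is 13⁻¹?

12

Apply the Euclidean algorithm and back-substitute:
31 = 2*13 + 5
13 = 2*5 + 3
5 = 1*3 + 2
3 = 1*2 + 1
2 = 2*1 + 0
gcd(13, 31) = 1, so the inverse exists.
Back-substitute for 1:
1 = 1*3 − 1*2
  = −1*5 + 2*3
  = 2*13 − 5*5
  = −5*31 + 12*13
So 13⁻¹ ≡ 12 (mod 31).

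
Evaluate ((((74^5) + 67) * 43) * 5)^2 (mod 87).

(74)^5 ≡ 23 (mod 87)
23 + 67 = 90 ≡ 3 (mod 87)
3 * 43 = 129 ≡ 42 (mod 87)
42 * 5 = 210 ≡ 36 (mod 87)
(36)^2 ≡ 78 (mod 87)

78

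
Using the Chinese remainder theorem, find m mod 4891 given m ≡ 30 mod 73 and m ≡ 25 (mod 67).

4045

73⁻¹ mod 67: 73×56 ≡ 1 (mod 67), so 73⁻¹ ≡ 56.
m = 30 + 73×((25 − 30)×56 mod 67) = 30 + 73×55 = 4045.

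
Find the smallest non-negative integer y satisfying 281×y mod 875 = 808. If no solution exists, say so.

143

gcd(281, 875) = 1, so a unique solution mod 875 exists.
281⁻¹ ≡ 246 (mod 875).
y ≡ 246×808 ≡ 143 (mod 875).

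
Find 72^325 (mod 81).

By square-and-multiply:
72^1 ≡ 72 (mod 81)
72^2 ≡ 72^2 = 5184 ≡ 0 (mod 81)
72^4 ≡ 0^2 = 0 (mod 81)
72^8 ≡ 0^2 = 0 (mod 81)
72^16 ≡ 0^2 = 0 (mod 81)
72^32 ≡ 0^2 = 0 (mod 81)
72^64 ≡ 0^2 = 0 (mod 81)
72^128 ≡ 0^2 = 0 (mod 81)
72^256 ≡ 0^2 = 0 (mod 81)
72^325 = 72^256 · 72^64 · 72^4 · 72^1 ≡ 0 · 0 · 0 · 72 (mod 81).
Accumulate the product:
0 · 0 = 0
0 · 0 = 0
0 · 72 = 0

0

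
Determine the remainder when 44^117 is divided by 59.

Using repeated squaring:
117 in binary is 1110101, i.e. 117 = 64 + 32 + 16 + 4 + 1.
44^1 ≡ 44 (mod 59)
44^2 ≡ 44^2 = 1936 ≡ 48 (mod 59)
44^4 ≡ 48^2 = 2304 ≡ 3 (mod 59)
44^8 ≡ 3^2 = 9 (mod 59)
44^16 ≡ 9^2 = 81 ≡ 22 (mod 59)
44^32 ≡ 22^2 = 484 ≡ 12 (mod 59)
44^64 ≡ 12^2 = 144 ≡ 26 (mod 59)
44^117 = 44^64 · 44^32 · 44^16 · 44^4 · 44^1 ≡ 26 · 12 · 22 · 3 · 44 (mod 59).
Accumulate the product:
26 · 12 = 312 ≡ 17
17 · 22 = 374 ≡ 20
20 · 3 = 60 ≡ 1
1 · 44 = 44

44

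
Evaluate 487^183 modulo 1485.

Using repeated squaring:
183 in binary is 10110111, i.e. 183 = 128 + 32 + 16 + 4 + 2 + 1.
487^1 ≡ 487 (mod 1485)
487^2 ≡ 487^2 = 237169 ≡ 1054 (mod 1485)
487^4 ≡ 1054^2 = 1110916 ≡ 136 (mod 1485)
487^8 ≡ 136^2 = 18496 ≡ 676 (mod 1485)
487^16 ≡ 676^2 = 456976 ≡ 1081 (mod 1485)
487^32 ≡ 1081^2 = 1168561 ≡ 1351 (mod 1485)
487^64 ≡ 1351^2 = 1825201 ≡ 136 (mod 1485)
487^128 ≡ 136^2 = 18496 ≡ 676 (mod 1485)
487^183 = 487^128 · 487^32 · 487^16 · 487^4 · 487^2 · 487^1 ≡ 676 · 1351 · 1081 · 136 · 1054 · 487 (mod 1485).
Accumulate the product:
676 · 1351 = 913276 ≡ 1
1 · 1081 = 1081
1081 · 136 = 147016 ≡ 1
1 · 1054 = 1054
1054 · 487 = 513298 ≡ 973

973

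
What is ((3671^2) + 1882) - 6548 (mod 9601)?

(3671)^2 ≡ 6038 (mod 9601)
6038 + 1882 = 7920
7920 - 6548 = 1372

1372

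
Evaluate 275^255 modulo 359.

Compute successive squares:
255 in binary is 11111111, i.e. 255 = 128 + 64 + 32 + 16 + 8 + 4 + 2 + 1.
275^1 ≡ 275 (mod 359)
275^2 ≡ 275^2 = 75625 ≡ 235 (mod 359)
275^4 ≡ 235^2 = 55225 ≡ 298 (mod 359)
275^8 ≡ 298^2 = 88804 ≡ 131 (mod 359)
275^16 ≡ 131^2 = 17161 ≡ 288 (mod 359)
275^32 ≡ 288^2 = 82944 ≡ 15 (mod 359)
275^64 ≡ 15^2 = 225 (mod 359)
275^128 ≡ 225^2 = 50625 ≡ 6 (mod 359)
275^255 = 275^128 * 275^64 * 275^32 * 275^16 * 275^8 * 275^4 * 275^2 * 275^1 ≡ 6 * 225 * 15 * 288 * 131 * 298 * 235 * 275 (mod 359).
Accumulate the product:
6 * 225 = 1350 ≡ 273
273 * 15 = 4095 ≡ 146
146 * 288 = 42048 ≡ 45
45 * 131 = 5895 ≡ 151
151 * 298 = 44998 ≡ 123
123 * 235 = 28905 ≡ 185
185 * 275 = 50875 ≡ 256

256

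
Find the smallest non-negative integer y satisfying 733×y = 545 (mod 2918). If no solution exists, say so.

gcd(733, 2918) = 1, so a unique solution mod 2918 exists.
733⁻¹ ≡ 2293 (mod 2918).
y ≡ 2293×545 ≡ 781 (mod 2918).

781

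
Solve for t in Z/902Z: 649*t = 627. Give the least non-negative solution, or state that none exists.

51

gcd(649, 902) = 11, and 11 | 627, so solutions exist.
Divide through by 11: 59*t = 57 (mod 82).
59⁻¹ ≡ 57 (mod 82).
t ≡ 57*57 ≡ 51 (mod 82).
The smallest non-negative solution is t = 51.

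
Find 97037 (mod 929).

421

97037 = 104*929 + 421, so 97037 ≡ 421 (mod 929).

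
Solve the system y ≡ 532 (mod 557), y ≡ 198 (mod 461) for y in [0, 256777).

557⁻¹ mod 461: 557×437 ≡ 1 (mod 461), so 557⁻¹ ≡ 437.
y = 532 + 557×((198 − 532)×437 mod 461) = 532 + 557×179 = 100235.

100235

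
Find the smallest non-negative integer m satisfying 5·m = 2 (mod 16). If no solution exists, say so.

gcd(5, 16) = 1, so a unique solution mod 16 exists.
5⁻¹ ≡ 13 (mod 16).
m ≡ 13·2 ≡ 10 (mod 16).

10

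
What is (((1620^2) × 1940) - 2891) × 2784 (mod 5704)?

2808

(1620)^2 ≡ 560 (mod 5704)
560 × 1940 = 1086400 ≡ 2640 (mod 5704)
2640 - 2891 = -251 ≡ 5453 (mod 5704)
5453 × 2784 = 15181152 ≡ 2808 (mod 5704)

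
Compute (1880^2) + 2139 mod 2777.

1418

(1880)^2 ≡ 2056 (mod 2777)
2056 + 2139 = 4195 ≡ 1418 (mod 2777)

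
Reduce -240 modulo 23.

-240 = -11*23 + 13, so -240 ≡ 13 (mod 23).

13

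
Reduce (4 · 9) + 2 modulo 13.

4 · 9 = 36 ≡ 10 (mod 13)
10 + 2 = 12

12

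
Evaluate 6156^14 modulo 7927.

By square-and-multiply:
14 in binary is 1110, i.e. 14 = 8 + 4 + 2.
6156^1 ≡ 6156 (mod 7927)
6156^2 ≡ 6156^2 = 37896336 ≡ 5276 (mod 7927)
6156^4 ≡ 5276^2 = 27836176 ≡ 4479 (mod 7927)
6156^8 ≡ 4479^2 = 20061441 ≡ 6131 (mod 7927)
6156^14 = 6156^8 * 6156^4 * 6156^2 ≡ 6131 * 4479 * 5276 (mod 7927).
Accumulate the product:
6131 * 4479 = 27460749 ≡ 1621
1621 * 5276 = 8552396 ≡ 7090

7090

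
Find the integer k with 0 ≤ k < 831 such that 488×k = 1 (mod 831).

533

Run the extended Euclidean algorithm:
831 = 1×488 + 343
488 = 1×343 + 145
343 = 2×145 + 53
145 = 2×53 + 39
53 = 1×39 + 14
39 = 2×14 + 11
14 = 1×11 + 3
11 = 3×3 + 2
3 = 1×2 + 1
2 = 2×1 + 0
gcd(488, 831) = 1, so the inverse exists.
Back-substitute for 1:
1 = 1×3 − 1×2
  = −1×11 + 4×3
  = 4×14 − 5×11
  = −5×39 + 14×14
  = 14×53 − 19×39
  = −19×145 + 52×53
  = 52×343 − 123×145
  = −123×488 + 175×343
  = 175×831 − 298×488
So 488⁻¹ ≡ −298 ≡ 533 (mod 831).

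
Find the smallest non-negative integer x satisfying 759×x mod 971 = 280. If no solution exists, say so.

17

gcd(759, 971) = 1, so a unique solution mod 971 exists.
759⁻¹ ≡ 600 (mod 971).
x ≡ 600×280 ≡ 17 (mod 971).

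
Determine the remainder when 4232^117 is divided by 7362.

4526

Compute successive squares:
117 in binary is 1110101, i.e. 117 = 64 + 32 + 16 + 4 + 1.
4232^1 ≡ 4232 (mod 7362)
4232^2 ≡ 4232^2 = 17909824 ≡ 5440 (mod 7362)
4232^4 ≡ 5440^2 = 29593600 ≡ 5722 (mod 7362)
4232^8 ≡ 5722^2 = 32741284 ≡ 2470 (mod 7362)
4232^16 ≡ 2470^2 = 6100900 ≡ 5164 (mod 7362)
4232^32 ≡ 5164^2 = 26666896 ≡ 1732 (mod 7362)
4232^64 ≡ 1732^2 = 2999824 ≡ 3490 (mod 7362)
4232^117 = 4232^64 × 4232^32 × 4232^16 × 4232^4 × 4232^1 ≡ 3490 × 1732 × 5164 × 5722 × 4232 (mod 7362).
Accumulate the product:
3490 × 1732 = 6044680 ≡ 478
478 × 5164 = 2468392 ≡ 2122
2122 × 5722 = 12142084 ≡ 2146
2146 × 4232 = 9081872 ≡ 4526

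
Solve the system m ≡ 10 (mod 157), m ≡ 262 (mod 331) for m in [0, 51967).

157⁻¹ mod 331: 157·253 ≡ 1 (mod 331), so 157⁻¹ ≡ 253.
m = 10 + 157·((262 − 10)·253 mod 331) = 10 + 157·204 = 32038.
Check: 32038 mod 157 = 10, 32038 mod 331 = 262. ✓

32038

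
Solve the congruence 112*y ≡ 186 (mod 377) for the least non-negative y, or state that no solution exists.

345

gcd(112, 377) = 1, so a unique solution mod 377 exists.
112⁻¹ ≡ 239 (mod 377).
y ≡ 239*186 ≡ 345 (mod 377).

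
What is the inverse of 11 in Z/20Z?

11

20 = 1×11 + 9
11 = 1×9 + 2
9 = 4×2 + 1
2 = 2×1 + 0
gcd(11, 20) = 1, so the inverse exists.
Bézout: 1 = 5×20 − 9×11.
So 11⁻¹ ≡ −9 ≡ 11 (mod 20).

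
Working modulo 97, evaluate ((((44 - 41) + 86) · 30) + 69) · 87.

44 - 41 = 3
3 + 86 = 89
89 · 30 = 2670 ≡ 51 (mod 97)
51 + 69 = 120 ≡ 23 (mod 97)
23 · 87 = 2001 ≡ 61 (mod 97)

61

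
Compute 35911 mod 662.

163

35911 = 54*662 + 163, so 35911 ≡ 163 (mod 662).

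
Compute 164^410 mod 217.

149

410 in binary is 110011010, i.e. 410 = 256 + 128 + 16 + 8 + 2.
164^1 ≡ 164 (mod 217)
164^2 ≡ 164^2 = 26896 ≡ 205 (mod 217)
164^4 ≡ 205^2 = 42025 ≡ 144 (mod 217)
164^8 ≡ 144^2 = 20736 ≡ 121 (mod 217)
164^16 ≡ 121^2 = 14641 ≡ 102 (mod 217)
164^32 ≡ 102^2 = 10404 ≡ 205 (mod 217)
164^64 ≡ 205^2 = 42025 ≡ 144 (mod 217)
164^128 ≡ 144^2 = 20736 ≡ 121 (mod 217)
164^256 ≡ 121^2 = 14641 ≡ 102 (mod 217)
164^410 = 164^256 * 164^128 * 164^16 * 164^8 * 164^2 ≡ 102 * 121 * 102 * 121 * 205 (mod 217).
Accumulate the product:
102 * 121 = 12342 ≡ 190
190 * 102 = 19380 ≡ 67
67 * 121 = 8107 ≡ 78
78 * 205 = 15990 ≡ 149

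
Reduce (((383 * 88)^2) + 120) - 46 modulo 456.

383 * 88 = 33704 ≡ 416 (mod 456)
(416)^2 ≡ 232 (mod 456)
232 + 120 = 352
352 - 46 = 306

306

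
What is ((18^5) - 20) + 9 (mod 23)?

(18)^5 ≡ 3 (mod 23)
3 - 20 = -17 ≡ 6 (mod 23)
6 + 9 = 15

15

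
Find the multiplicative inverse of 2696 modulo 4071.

980

Run the extended Euclidean algorithm:
4071 = 1·2696 + 1375
2696 = 1·1375 + 1321
1375 = 1·1321 + 54
1321 = 24·54 + 25
54 = 2·25 + 4
25 = 6·4 + 1
4 = 4·1 + 0
gcd(2696, 4071) = 1, so the inverse exists.
Back-substitute for 1:
1 = 1·25 − 6·4
  = −6·54 + 13·25
  = 13·1321 − 318·54
  = −318·1375 + 331·1321
  = 331·2696 − 649·1375
  = −649·4071 + 980·2696
So 2696⁻¹ ≡ 980 (mod 4071).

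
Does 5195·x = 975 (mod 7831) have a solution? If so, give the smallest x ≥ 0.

6776

gcd(5195, 7831) = 1, so a unique solution mod 7831 exists.
5195⁻¹ ≡ 3051 (mod 7831).
x ≡ 3051·975 ≡ 6776 (mod 7831).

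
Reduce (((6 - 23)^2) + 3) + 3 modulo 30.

25

6 - 23 = -17 ≡ 13 (mod 30)
(13)^2 ≡ 19 (mod 30)
19 + 3 = 22
22 + 3 = 25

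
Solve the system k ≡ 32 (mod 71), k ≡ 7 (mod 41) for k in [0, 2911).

458

71⁻¹ mod 41: 71*26 ≡ 1 (mod 41), so 71⁻¹ ≡ 26.
k = 32 + 71*((7 − 32)*26 mod 41) = 32 + 71*6 = 458.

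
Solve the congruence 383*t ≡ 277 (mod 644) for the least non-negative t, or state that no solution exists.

gcd(383, 644) = 1, so a unique solution mod 644 exists.
383⁻¹ ≡ 227 (mod 644).
t ≡ 227*277 ≡ 411 (mod 644).

411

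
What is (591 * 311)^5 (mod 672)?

249

591 * 311 = 183801 ≡ 345 (mod 672)
(345)^5 ≡ 249 (mod 672)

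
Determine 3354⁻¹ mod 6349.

4439

Run the extended Euclidean algorithm:
6349 = 1×3354 + 2995
3354 = 1×2995 + 359
2995 = 8×359 + 123
359 = 2×123 + 113
123 = 1×113 + 10
113 = 11×10 + 3
10 = 3×3 + 1
3 = 3×1 + 0
gcd(3354, 6349) = 1, so the inverse exists.
Back-substitute for 1:
1 = 1×10 − 3×3
  = −3×113 + 34×10
  = 34×123 − 37×113
  = −37×359 + 108×123
  = 108×2995 − 901×359
  = −901×3354 + 1009×2995
  = 1009×6349 − 1910×3354
So 3354⁻¹ ≡ −1910 ≡ 4439 (mod 6349).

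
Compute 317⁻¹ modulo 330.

Run the extended Euclidean algorithm:
330 = 1*317 + 13
317 = 24*13 + 5
13 = 2*5 + 3
5 = 1*3 + 2
3 = 1*2 + 1
2 = 2*1 + 0
gcd(317, 330) = 1, so the inverse exists.
Bézout: 1 = 122*330 − 127*317.
So 317⁻¹ ≡ −127 ≡ 203 (mod 330).

203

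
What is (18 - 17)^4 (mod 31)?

1

18 - 17 = 1
(1)^4 ≡ 1 (mod 31)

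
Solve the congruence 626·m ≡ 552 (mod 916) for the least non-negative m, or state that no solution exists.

36

gcd(626, 916) = 2, and 2 | 552, so solutions exist.
Divide through by 2: 313·m mod 458 = 276.
313⁻¹ ≡ 259 (mod 458).
m ≡ 259·276 ≡ 36 (mod 458).
The smallest non-negative solution is m = 36.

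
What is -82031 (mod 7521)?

700

-82031 = -11×7521 + 700, so -82031 ≡ 700 (mod 7521).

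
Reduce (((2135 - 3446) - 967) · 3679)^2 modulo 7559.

2863

2135 - 3446 = -1311 ≡ 6248 (mod 7559)
6248 - 967 = 5281
5281 · 3679 = 19428799 ≡ 2169 (mod 7559)
(2169)^2 ≡ 2863 (mod 7559)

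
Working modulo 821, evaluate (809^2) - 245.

720

(809)^2 ≡ 144 (mod 821)
144 - 245 = -101 ≡ 720 (mod 821)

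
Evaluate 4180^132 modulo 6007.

1592

132 in binary is 10000100, i.e. 132 = 128 + 4.
4180^1 ≡ 4180 (mod 6007)
4180^2 ≡ 4180^2 = 17472400 ≡ 4044 (mod 6007)
4180^4 ≡ 4044^2 = 16353936 ≡ 2882 (mod 6007)
4180^8 ≡ 2882^2 = 8305924 ≡ 4250 (mod 6007)
4180^16 ≡ 4250^2 = 18062500 ≡ 5458 (mod 6007)
4180^32 ≡ 5458^2 = 29789764 ≡ 1051 (mod 6007)
4180^64 ≡ 1051^2 = 1104601 ≡ 5320 (mod 6007)
4180^128 ≡ 5320^2 = 28302400 ≡ 3423 (mod 6007)
4180^132 = 4180^128 · 4180^4 ≡ 3423 · 2882 (mod 6007).
3423 · 2882 = 9865086 ≡ 1592 (mod 6007).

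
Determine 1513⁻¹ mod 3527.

Apply the Euclidean algorithm and back-substitute:
3527 = 2·1513 + 501
1513 = 3·501 + 10
501 = 50·10 + 1
10 = 10·1 + 0
gcd(1513, 3527) = 1, so the inverse exists.
Back-substitute for 1:
1 = 1·501 − 50·10
  = −50·1513 + 151·501
  = 151·3527 − 352·1513
So 1513⁻¹ ≡ −352 ≡ 3175 (mod 3527).

3175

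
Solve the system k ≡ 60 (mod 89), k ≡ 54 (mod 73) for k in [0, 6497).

89⁻¹ mod 73: 89×32 ≡ 1 (mod 73), so 89⁻¹ ≡ 32.
k = 60 + 89×((54 − 60)×32 mod 73) = 60 + 89×27 = 2463.
Check: 2463 mod 89 = 60, 2463 mod 73 = 54. ✓

2463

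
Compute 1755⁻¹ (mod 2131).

2131 = 1·1755 + 376
1755 = 4·376 + 251
376 = 1·251 + 125
251 = 2·125 + 1
125 = 125·1 + 0
gcd(1755, 2131) = 1, so the inverse exists.
Back-substitute for 1:
1 = 1·251 − 2·125
  = −2·376 + 3·251
  = 3·1755 − 14·376
  = −14·2131 + 17·1755
So 1755⁻¹ ≡ 17 (mod 2131).

17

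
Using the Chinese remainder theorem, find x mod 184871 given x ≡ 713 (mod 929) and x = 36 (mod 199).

929⁻¹ mod 199: 929×3 ≡ 1 (mod 199), so 929⁻¹ ≡ 3.
x = 713 + 929×((36 − 713)×3 mod 199) = 713 + 929×158 = 147495.

147495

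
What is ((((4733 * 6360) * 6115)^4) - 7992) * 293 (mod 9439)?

6466

4733 * 6360 = 30101880 ≡ 909 (mod 9439)
909 * 6115 = 5558535 ≡ 8403 (mod 9439)
(8403)^4 ≡ 1861 (mod 9439)
1861 - 7992 = -6131 ≡ 3308 (mod 9439)
3308 * 293 = 969244 ≡ 6466 (mod 9439)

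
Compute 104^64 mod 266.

218

104^1 ≡ 104 (mod 266)
104^2 ≡ 104^2 = 10816 ≡ 176 (mod 266)
104^4 ≡ 176^2 = 30976 ≡ 120 (mod 266)
104^8 ≡ 120^2 = 14400 ≡ 36 (mod 266)
104^16 ≡ 36^2 = 1296 ≡ 232 (mod 266)
104^32 ≡ 232^2 = 53824 ≡ 92 (mod 266)
104^64 ≡ 92^2 = 8464 ≡ 218 (mod 266)
So 104^64 ≡ 218 (mod 266).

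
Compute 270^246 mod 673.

Using repeated squaring:
246 in binary is 11110110, i.e. 246 = 128 + 64 + 32 + 16 + 4 + 2.
270^1 ≡ 270 (mod 673)
270^2 ≡ 270^2 = 72900 ≡ 216 (mod 673)
270^4 ≡ 216^2 = 46656 ≡ 219 (mod 673)
270^8 ≡ 219^2 = 47961 ≡ 178 (mod 673)
270^16 ≡ 178^2 = 31684 ≡ 53 (mod 673)
270^32 ≡ 53^2 = 2809 ≡ 117 (mod 673)
270^64 ≡ 117^2 = 13689 ≡ 229 (mod 673)
270^128 ≡ 229^2 = 52441 ≡ 620 (mod 673)
270^246 = 270^128 × 270^64 × 270^32 × 270^16 × 270^4 × 270^2 ≡ 620 × 229 × 117 × 53 × 219 × 216 (mod 673).
Accumulate the product:
620 × 229 = 141980 ≡ 650
650 × 117 = 76050 ≡ 1
1 × 53 = 53
53 × 219 = 11607 ≡ 166
166 × 216 = 35856 ≡ 187

187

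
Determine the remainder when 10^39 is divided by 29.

2

39 in binary is 100111, i.e. 39 = 32 + 4 + 2 + 1.
10^1 ≡ 10 (mod 29)
10^2 ≡ 10^2 = 100 ≡ 13 (mod 29)
10^4 ≡ 13^2 = 169 ≡ 24 (mod 29)
10^8 ≡ 24^2 = 576 ≡ 25 (mod 29)
10^16 ≡ 25^2 = 625 ≡ 16 (mod 29)
10^32 ≡ 16^2 = 256 ≡ 24 (mod 29)
10^39 = 10^32 · 10^4 · 10^2 · 10^1 ≡ 24 · 24 · 13 · 10 (mod 29).
Accumulate the product:
24 · 24 = 576 ≡ 25
25 · 13 = 325 ≡ 6
6 · 10 = 60 ≡ 2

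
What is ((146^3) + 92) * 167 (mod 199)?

45

(146)^3 ≡ 174 (mod 199)
174 + 92 = 266 ≡ 67 (mod 199)
67 * 167 = 11189 ≡ 45 (mod 199)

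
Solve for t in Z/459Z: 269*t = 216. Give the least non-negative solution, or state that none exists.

gcd(269, 459) = 1, so a unique solution mod 459 exists.
269⁻¹ ≡ 215 (mod 459).
t ≡ 215*216 ≡ 81 (mod 459).

81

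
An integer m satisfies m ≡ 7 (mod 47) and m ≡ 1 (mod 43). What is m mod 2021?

47⁻¹ mod 43: 47*11 ≡ 1 (mod 43), so 47⁻¹ ≡ 11.
m = 7 + 47*((1 − 7)*11 mod 43) = 7 + 47*20 = 947.

947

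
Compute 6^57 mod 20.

57 in binary is 111001, i.e. 57 = 32 + 16 + 8 + 1.
6^1 ≡ 6 (mod 20)
6^2 ≡ 6^2 = 36 ≡ 16 (mod 20)
6^4 ≡ 16^2 = 256 ≡ 16 (mod 20)
6^8 ≡ 16^2 = 256 ≡ 16 (mod 20)
6^16 ≡ 16^2 = 256 ≡ 16 (mod 20)
6^32 ≡ 16^2 = 256 ≡ 16 (mod 20)
6^57 = 6^32 × 6^16 × 6^8 × 6^1 ≡ 16 × 16 × 16 × 6 (mod 20).
Accumulate the product:
16 × 16 = 256 ≡ 16
16 × 16 = 256 ≡ 16
16 × 6 = 96 ≡ 16

16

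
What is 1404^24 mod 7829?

24 in binary is 11000, i.e. 24 = 16 + 8.
1404^1 ≡ 1404 (mod 7829)
1404^2 ≡ 1404^2 = 1971216 ≡ 6137 (mod 7829)
1404^4 ≡ 6137^2 = 37662769 ≡ 5279 (mod 7829)
1404^8 ≡ 5279^2 = 27867841 ≡ 4430 (mod 7829)
1404^16 ≡ 4430^2 = 19624900 ≡ 5426 (mod 7829)
1404^24 = 1404^16 × 1404^8 ≡ 5426 × 4430 (mod 7829).
5426 × 4430 = 24037180 ≡ 2150 (mod 7829).

2150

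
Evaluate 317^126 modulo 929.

281

Using repeated squaring:
126 in binary is 1111110, i.e. 126 = 64 + 32 + 16 + 8 + 4 + 2.
317^1 ≡ 317 (mod 929)
317^2 ≡ 317^2 = 100489 ≡ 157 (mod 929)
317^4 ≡ 157^2 = 24649 ≡ 495 (mod 929)
317^8 ≡ 495^2 = 245025 ≡ 698 (mod 929)
317^16 ≡ 698^2 = 487204 ≡ 408 (mod 929)
317^32 ≡ 408^2 = 166464 ≡ 173 (mod 929)
317^64 ≡ 173^2 = 29929 ≡ 201 (mod 929)
317^126 = 317^64 * 317^32 * 317^16 * 317^8 * 317^4 * 317^2 ≡ 201 * 173 * 408 * 698 * 495 * 157 (mod 929).
Accumulate the product:
201 * 173 = 34773 ≡ 400
400 * 408 = 163200 ≡ 625
625 * 698 = 436250 ≡ 549
549 * 495 = 271755 ≡ 487
487 * 157 = 76459 ≡ 281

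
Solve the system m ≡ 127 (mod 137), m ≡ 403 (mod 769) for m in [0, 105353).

58078

137⁻¹ mod 769: 137*595 ≡ 1 (mod 769), so 137⁻¹ ≡ 595.
m = 127 + 137*((403 − 127)*595 mod 769) = 127 + 137*423 = 58078.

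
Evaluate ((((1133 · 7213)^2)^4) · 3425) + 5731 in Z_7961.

4740

1133 · 7213 = 8172329 ≡ 4343 (mod 7961)
(4343)^2 ≡ 2040 (mod 7961)
(2040)^4 ≡ 7626 (mod 7961)
7626 · 3425 = 26119050 ≡ 6970 (mod 7961)
6970 + 5731 = 12701 ≡ 4740 (mod 7961)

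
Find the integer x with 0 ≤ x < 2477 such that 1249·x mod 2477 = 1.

236

2477 = 1·1249 + 1228
1249 = 1·1228 + 21
1228 = 58·21 + 10
21 = 2·10 + 1
10 = 10·1 + 0
gcd(1249, 2477) = 1, so the inverse exists.
Back-substitute for 1:
1 = 1·21 − 2·10
  = −2·1228 + 117·21
  = 117·1249 − 119·1228
  = −119·2477 + 236·1249
So 1249⁻¹ ≡ 236 (mod 2477).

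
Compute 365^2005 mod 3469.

2751

By square-and-multiply:
2005 in binary is 11111010101, i.e. 2005 = 1024 + 512 + 256 + 128 + 64 + 16 + 4 + 1.
365^1 ≡ 365 (mod 3469)
365^2 ≡ 365^2 = 133225 ≡ 1403 (mod 3469)
365^4 ≡ 1403^2 = 1968409 ≡ 1486 (mod 3469)
365^8 ≡ 1486^2 = 2208196 ≡ 1912 (mod 3469)
365^16 ≡ 1912^2 = 3655744 ≡ 2887 (mod 3469)
365^32 ≡ 2887^2 = 8334769 ≡ 2231 (mod 3469)
365^64 ≡ 2231^2 = 4977361 ≡ 2815 (mod 3469)
365^128 ≡ 2815^2 = 7924225 ≡ 1029 (mod 3469)
365^256 ≡ 1029^2 = 1058841 ≡ 796 (mod 3469)
365^512 ≡ 796^2 = 633616 ≡ 2258 (mod 3469)
365^1024 ≡ 2258^2 = 5098564 ≡ 2603 (mod 3469)
365^2005 = 365^1024 * 365^512 * 365^256 * 365^128 * 365^64 * 365^16 * 365^4 * 365^1 ≡ 2603 * 2258 * 796 * 1029 * 2815 * 2887 * 1486 * 365 (mod 3469).
Accumulate the product:
2603 * 2258 = 5877574 ≡ 1088
1088 * 796 = 866048 ≡ 2267
2267 * 1029 = 2332743 ≡ 1575
1575 * 2815 = 4433625 ≡ 243
243 * 2887 = 701541 ≡ 803
803 * 1486 = 1193258 ≡ 3391
3391 * 365 = 1237715 ≡ 2751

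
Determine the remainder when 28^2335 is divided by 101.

2335 in binary is 100100011111, i.e. 2335 = 2048 + 256 + 16 + 8 + 4 + 2 + 1.
28^1 ≡ 28 (mod 101)
28^2 ≡ 28^2 = 784 ≡ 77 (mod 101)
28^4 ≡ 77^2 = 5929 ≡ 71 (mod 101)
28^8 ≡ 71^2 = 5041 ≡ 92 (mod 101)
28^16 ≡ 92^2 = 8464 ≡ 81 (mod 101)
28^32 ≡ 81^2 = 6561 ≡ 97 (mod 101)
28^64 ≡ 97^2 = 9409 ≡ 16 (mod 101)
28^128 ≡ 16^2 = 256 ≡ 54 (mod 101)
28^256 ≡ 54^2 = 2916 ≡ 88 (mod 101)
28^512 ≡ 88^2 = 7744 ≡ 68 (mod 101)
28^1024 ≡ 68^2 = 4624 ≡ 79 (mod 101)
28^2048 ≡ 79^2 = 6241 ≡ 80 (mod 101)
28^2335 = 28^2048 · 28^256 · 28^16 · 28^8 · 28^4 · 28^2 · 28^1 ≡ 80 · 88 · 81 · 92 · 71 · 77 · 28 (mod 101).
Accumulate the product:
80 · 88 = 7040 ≡ 71
71 · 81 = 5751 ≡ 95
95 · 92 = 8740 ≡ 54
54 · 71 = 3834 ≡ 97
97 · 77 = 7469 ≡ 96
96 · 28 = 2688 ≡ 62

62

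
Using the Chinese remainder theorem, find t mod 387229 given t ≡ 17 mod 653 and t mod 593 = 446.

653⁻¹ mod 593: 653·425 ≡ 1 (mod 593), so 653⁻¹ ≡ 425.
t = 17 + 653·((446 − 17)·425 mod 593) = 17 + 653·274 = 178939.
Check: 178939 mod 653 = 17, 178939 mod 593 = 446. ✓

178939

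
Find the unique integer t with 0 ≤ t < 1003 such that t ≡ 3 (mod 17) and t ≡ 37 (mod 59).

37

17⁻¹ mod 59: 17·7 ≡ 1 (mod 59), so 17⁻¹ ≡ 7.
t = 3 + 17·((37 − 3)·7 mod 59) = 3 + 17·2 = 37.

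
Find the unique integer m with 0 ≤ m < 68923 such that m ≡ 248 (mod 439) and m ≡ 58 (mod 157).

24393

439⁻¹ mod 157: 439*103 ≡ 1 (mod 157), so 439⁻¹ ≡ 103.
m = 248 + 439*((58 − 248)*103 mod 157) = 248 + 439*55 = 24393.
Check: 24393 mod 439 = 248, 24393 mod 157 = 58. ✓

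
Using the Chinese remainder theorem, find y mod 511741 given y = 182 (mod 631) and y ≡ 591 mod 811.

393926

631⁻¹ mod 811: 631×410 ≡ 1 (mod 811), so 631⁻¹ ≡ 410.
y = 182 + 631×((591 − 182)×410 mod 811) = 182 + 631×624 = 393926.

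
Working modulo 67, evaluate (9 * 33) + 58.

9 * 33 = 297 ≡ 29 (mod 67)
29 + 58 = 87 ≡ 20 (mod 67)

20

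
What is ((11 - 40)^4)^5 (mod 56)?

11 - 40 = -29 ≡ 27 (mod 56)
(27)^4 ≡ 1 (mod 56)
(1)^5 ≡ 1 (mod 56)

1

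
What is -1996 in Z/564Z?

-1996 = -4·564 + 260, so -1996 ≡ 260 (mod 564).

260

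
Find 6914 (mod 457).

6914 = 15×457 + 59, so 6914 ≡ 59 (mod 457).

59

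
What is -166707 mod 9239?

8834

-166707 = -19*9239 + 8834, so -166707 ≡ 8834 (mod 9239).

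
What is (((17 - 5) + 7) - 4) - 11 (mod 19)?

4

17 - 5 = 12
12 + 7 = 19 ≡ 0 (mod 19)
0 - 4 = -4 ≡ 15 (mod 19)
15 - 11 = 4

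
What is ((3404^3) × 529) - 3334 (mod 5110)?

72

(3404)^3 ≡ 4334 (mod 5110)
4334 × 529 = 2292686 ≡ 3406 (mod 5110)
3406 - 3334 = 72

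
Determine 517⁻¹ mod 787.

By the extended Euclidean algorithm:
787 = 1*517 + 270
517 = 1*270 + 247
270 = 1*247 + 23
247 = 10*23 + 17
23 = 1*17 + 6
17 = 2*6 + 5
6 = 1*5 + 1
5 = 5*1 + 0
gcd(517, 787) = 1, so the inverse exists.
Back-substitute for 1:
1 = 1*6 − 1*5
  = −1*17 + 3*6
  = 3*23 − 4*17
  = −4*247 + 43*23
  = 43*270 − 47*247
  = −47*517 + 90*270
  = 90*787 − 137*517
So 517⁻¹ ≡ −137 ≡ 650 (mod 787).

650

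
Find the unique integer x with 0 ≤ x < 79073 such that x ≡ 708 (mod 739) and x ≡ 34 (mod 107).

739⁻¹ mod 107: 739*32 ≡ 1 (mod 107), so 739⁻¹ ≡ 32.
x = 708 + 739*((34 − 708)*32 mod 107) = 708 + 739*46 = 34702.
Check: 34702 mod 739 = 708, 34702 mod 107 = 34. ✓

34702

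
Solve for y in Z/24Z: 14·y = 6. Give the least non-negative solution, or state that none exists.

9

gcd(14, 24) = 2, and 2 | 6, so solutions exist.
Divide through by 2: 7·y = 3 (mod 12).
7⁻¹ ≡ 7 (mod 12).
y ≡ 7·3 ≡ 9 (mod 12).
The smallest non-negative solution is y = 9.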